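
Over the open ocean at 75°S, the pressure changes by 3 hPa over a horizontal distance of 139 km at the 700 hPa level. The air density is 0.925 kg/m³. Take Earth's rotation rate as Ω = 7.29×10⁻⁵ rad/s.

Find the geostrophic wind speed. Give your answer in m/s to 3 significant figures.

Coriolis parameter at 75°S:
f = 2Ω sin φ = 2 × 7.29×10⁻⁵ × sin 75° = 1.41×10⁻⁴ s⁻¹
Pressure gradient: |∂P/∂n| = 300 Pa / 139000 m = 2.16×10⁻³ Pa/m
Geostrophic balance (pressure-gradient force = Coriolis force):
V_g = (1/(fρ)) |∂P/∂n| = 2.16×10⁻³ / (1.41×10⁻⁴ × 0.925) = 16.6 m/s

16.6 m/s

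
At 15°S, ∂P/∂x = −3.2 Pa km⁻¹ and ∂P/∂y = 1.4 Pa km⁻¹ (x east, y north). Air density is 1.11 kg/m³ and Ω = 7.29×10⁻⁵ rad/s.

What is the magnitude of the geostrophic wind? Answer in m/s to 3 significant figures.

83.4 m/s

Coriolis parameter at 15°S:
f = 2Ω sin φ = 2 × 7.29×10⁻⁵ × sin 15° = 3.77×10⁻⁵ s⁻¹
In the Southern Hemisphere f is negative: f = −3.77×10⁻⁵ s⁻¹.
Component geostrophic relations (x east, y north):
u_g = −(1/(fρ)) ∂P/∂y,  v_g = (1/(fρ)) ∂P/∂x
u_g = −(1.4×10⁻³)/(−3.77×10⁻⁵ × 1.11) = 33.4 m/s;  v_g = (−3.2×10⁻³)/(−3.77×10⁻⁵ × 1.11) = 76.4 m/s
|V_g| = √(u_g² + v_g²) = 83.4 m/s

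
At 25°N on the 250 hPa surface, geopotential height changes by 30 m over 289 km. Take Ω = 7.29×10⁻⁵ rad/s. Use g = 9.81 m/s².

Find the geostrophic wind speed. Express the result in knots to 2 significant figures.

Coriolis parameter at 25°N:
f = 2Ω sin φ = 2 × 7.29×10⁻⁵ × sin 25° = 6.16×10⁻⁵ s⁻¹
Height gradient: |∂Z/∂n| = 30 m / 289000 m = 1.04×10⁻⁴
On a pressure surface, geostrophic balance gives V_g = (g/f)|∂Z/∂n|:
V_g = 9.81 × 1.04×10⁻⁴ / 6.16×10⁻⁵ = 16.5 m/s
Converting: 16.5 m/s × 1.944 = 32 knots

32 knots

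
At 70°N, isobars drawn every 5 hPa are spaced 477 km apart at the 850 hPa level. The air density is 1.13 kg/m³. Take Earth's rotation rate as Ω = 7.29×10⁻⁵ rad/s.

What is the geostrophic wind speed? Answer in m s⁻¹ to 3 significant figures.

Coriolis parameter at 70°N:
f = 2Ω sin φ = 2 × 7.29×10⁻⁵ × sin 70° = 1.37×10⁻⁴ s⁻¹
Pressure gradient: |∂P/∂n| = 500 Pa / 477000 m = 1.05×10⁻³ Pa/m
Geostrophic balance (pressure-gradient force = Coriolis force):
V_g = (1/(fρ)) |∂P/∂n| = 1.05×10⁻³ / (1.37×10⁻⁴ × 1.13) = 6.77 m/s

6.77 m s⁻¹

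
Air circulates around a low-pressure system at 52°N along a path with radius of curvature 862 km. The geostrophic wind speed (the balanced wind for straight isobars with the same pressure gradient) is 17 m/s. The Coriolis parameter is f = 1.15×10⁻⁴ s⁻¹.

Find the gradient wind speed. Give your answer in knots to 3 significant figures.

Around a low, centrifugal force acts outward with Coriolis, so pressure-gradient force balances both:
(1/ρ)|∂P/∂n| = fV + V²/R  →  V² + fR·V − fR·V_g = 0
With fR = 1.15×10⁻⁴ × 862×10³ m = 99.1 m/s:
V = [−fR + √((fR)² + 4 fR V_g)]/2 = [−99.1 + √(99.1² + 4×99.1×17)]/2 = 14.8 m/s
Subgeostrophic (V < V_g = 17 m/s), as expected around a low.
Converting: 14.8 m/s × 1.944 = 28.8 knots

28.8 knots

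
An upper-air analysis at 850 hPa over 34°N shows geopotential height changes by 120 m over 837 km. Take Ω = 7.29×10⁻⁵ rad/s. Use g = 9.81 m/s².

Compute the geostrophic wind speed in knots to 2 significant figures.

Coriolis parameter at 34°N:
f = 2Ω sin φ = 2 × 7.29×10⁻⁵ × sin 34° = 8.15×10⁻⁵ s⁻¹
Height gradient: |∂Z/∂n| = 120 m / 837000 m = 1.43×10⁻⁴
On a pressure surface, geostrophic balance gives V_g = (g/f)|∂Z/∂n|:
V_g = 9.81 × 1.43×10⁻⁴ / 8.15×10⁻⁵ = 17.3 m/s
Converting: 17.3 m/s × 1.944 = 34 knots

34 knots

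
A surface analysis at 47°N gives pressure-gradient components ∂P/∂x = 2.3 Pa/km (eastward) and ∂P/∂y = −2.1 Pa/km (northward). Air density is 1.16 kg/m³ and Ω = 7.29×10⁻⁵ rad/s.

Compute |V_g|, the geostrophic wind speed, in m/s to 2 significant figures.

25 m/s

Coriolis parameter at 47°N:
f = 2Ω sin φ = 2 × 7.29×10⁻⁵ × sin 47° = 1.07×10⁻⁴ s⁻¹
Component geostrophic relations (x east, y north):
u_g = −(1/(fρ)) ∂P/∂y,  v_g = (1/(fρ)) ∂P/∂x
u_g = −(−2.1×10⁻³)/(1.07×10⁻⁴ × 1.16) = 17.0 m/s;  v_g = (2.3×10⁻³)/(1.07×10⁻⁴ × 1.16) = 18.6 m/s
|V_g| = √(u_g² + v_g²) = 25.2 m/s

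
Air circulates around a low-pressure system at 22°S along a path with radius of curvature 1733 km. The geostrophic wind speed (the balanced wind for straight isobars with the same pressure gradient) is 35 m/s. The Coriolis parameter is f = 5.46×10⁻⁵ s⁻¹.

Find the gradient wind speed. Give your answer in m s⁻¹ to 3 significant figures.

27.2 m s⁻¹

Around a low, centrifugal force acts outward with Coriolis, so pressure-gradient force balances both:
(1/ρ)|∂P/∂n| = fV + V²/R  →  V² + fR·V − fR·V_g = 0
With fR = 5.46×10⁻⁵ × 1733×10³ m = 94.6 m/s:
V = [−fR + √((fR)² + 4 fR V_g)]/2 = [−94.6 + √(94.6² + 4×94.6×35)]/2 = 27.2 m/s
Subgeostrophic (V < V_g = 35 m/s), as expected around a low.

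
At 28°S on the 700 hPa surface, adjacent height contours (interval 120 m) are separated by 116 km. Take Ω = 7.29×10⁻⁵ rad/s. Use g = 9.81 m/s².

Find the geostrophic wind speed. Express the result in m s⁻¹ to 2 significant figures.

Coriolis parameter at 28°S:
f = 2Ω sin φ = 2 × 7.29×10⁻⁵ × sin 28° = 6.84×10⁻⁵ s⁻¹
Height gradient: |∂Z/∂n| = 120 m / 116000 m = 1.03×10⁻³
On a pressure surface, geostrophic balance gives V_g = (g/f)|∂Z/∂n|:
V_g = 9.81 × 1.03×10⁻³ / 6.84×10⁻⁵ = 148 m/s

150 m s⁻¹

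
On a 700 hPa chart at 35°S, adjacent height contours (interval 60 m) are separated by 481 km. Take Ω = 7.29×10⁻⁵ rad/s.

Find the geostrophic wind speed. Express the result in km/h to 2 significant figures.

53 km/h

Coriolis parameter at 35°S:
f = 2Ω sin φ = 2 × 7.29×10⁻⁵ × sin 35° = 8.36×10⁻⁵ s⁻¹
Height gradient: |∂Z/∂n| = 60 m / 481000 m = 1.25×10⁻⁴
On a pressure surface, geostrophic balance gives V_g = (g/f)|∂Z/∂n|:
V_g = 9.81 × 1.25×10⁻⁴ / 8.36×10⁻⁵ = 14.6 m/s
Converting: 14.6 m/s × 3.6 = 53 km/h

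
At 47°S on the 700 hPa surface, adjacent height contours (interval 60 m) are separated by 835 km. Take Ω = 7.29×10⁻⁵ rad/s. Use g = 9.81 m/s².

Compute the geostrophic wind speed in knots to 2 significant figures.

Coriolis parameter at 47°S:
f = 2Ω sin φ = 2 × 7.29×10⁻⁵ × sin 47° = 1.07×10⁻⁴ s⁻¹
Height gradient: |∂Z/∂n| = 60 m / 835000 m = 7.19×10⁻⁵
On a pressure surface, geostrophic balance gives V_g = (g/f)|∂Z/∂n|:
V_g = 9.81 × 7.19×10⁻⁵ / 1.07×10⁻⁴ = 6.61 m/s
Converting: 6.61 m/s × 1.944 = 13 knots

13 knots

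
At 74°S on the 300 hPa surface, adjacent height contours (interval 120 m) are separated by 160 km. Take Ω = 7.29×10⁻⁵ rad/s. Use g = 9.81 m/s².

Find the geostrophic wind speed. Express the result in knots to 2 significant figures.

100 knots

Coriolis parameter at 74°S:
f = 2Ω sin φ = 2 × 7.29×10⁻⁵ × sin 74° = 1.40×10⁻⁴ s⁻¹
Height gradient: |∂Z/∂n| = 120 m / 160000 m = 7.50×10⁻⁴
On a pressure surface, geostrophic balance gives V_g = (g/f)|∂Z/∂n|:
V_g = 9.81 × 7.50×10⁻⁴ / 1.40×10⁻⁴ = 52.5 m/s
Converting: 52.5 m/s × 1.944 = 100 knots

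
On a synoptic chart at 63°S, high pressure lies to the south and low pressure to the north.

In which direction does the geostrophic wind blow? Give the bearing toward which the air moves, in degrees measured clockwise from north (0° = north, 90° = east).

270°

The pressure-gradient force points toward the north (bearing 000°).
Geostrophic balance: in the Southern Hemisphere the Coriolis force deflects motion to the left, so the geostrophic wind blows 90° to the left of the pressure-gradient force (low pressure on the right).
Rotating 000° by 90° counterclockwise gives 270° — the wind blows toward the west.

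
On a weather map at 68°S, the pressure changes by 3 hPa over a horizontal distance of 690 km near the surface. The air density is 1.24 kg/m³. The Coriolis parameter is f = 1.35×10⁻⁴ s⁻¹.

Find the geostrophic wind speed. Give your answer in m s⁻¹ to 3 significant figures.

Pressure gradient: |∂P/∂n| = 300 Pa / 690000 m = 4.35×10⁻⁴ Pa/m
Geostrophic balance (pressure-gradient force = Coriolis force):
V_g = (1/(fρ)) |∂P/∂n| = 4.35×10⁻⁴ / (1.35×10⁻⁴ × 1.24) = 2.60 m/s

2.60 m s⁻¹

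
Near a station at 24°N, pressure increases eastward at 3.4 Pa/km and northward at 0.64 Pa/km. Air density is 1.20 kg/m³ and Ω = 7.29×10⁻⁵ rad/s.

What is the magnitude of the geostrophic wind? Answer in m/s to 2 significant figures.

Coriolis parameter at 24°N:
f = 2Ω sin φ = 2 × 7.29×10⁻⁵ × sin 24° = 5.93×10⁻⁵ s⁻¹
Component geostrophic relations (x east, y north):
u_g = −(1/(fρ)) ∂P/∂y,  v_g = (1/(fρ)) ∂P/∂x
u_g = −(0.64×10⁻³)/(5.93×10⁻⁵ × 1.20) = −8.99 m/s;  v_g = (3.4×10⁻³)/(5.93×10⁻⁵ × 1.20) = 47.8 m/s
|V_g| = √(u_g² + v_g²) = 48.6 m/s

49 m/s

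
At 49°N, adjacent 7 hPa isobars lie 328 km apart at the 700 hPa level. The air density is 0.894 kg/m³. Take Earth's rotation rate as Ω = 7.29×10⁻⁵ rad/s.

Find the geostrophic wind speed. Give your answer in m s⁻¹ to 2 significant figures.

22 m s⁻¹

Coriolis parameter at 49°N:
f = 2Ω sin φ = 2 × 7.29×10⁻⁵ × sin 49° = 1.10×10⁻⁴ s⁻¹
Pressure gradient: |∂P/∂n| = 700 Pa / 328000 m = 2.13×10⁻³ Pa/m
Geostrophic balance (pressure-gradient force = Coriolis force):
V_g = (1/(fρ)) |∂P/∂n| = 2.13×10⁻³ / (1.10×10⁻⁴ × 0.894) = 21.7 m/s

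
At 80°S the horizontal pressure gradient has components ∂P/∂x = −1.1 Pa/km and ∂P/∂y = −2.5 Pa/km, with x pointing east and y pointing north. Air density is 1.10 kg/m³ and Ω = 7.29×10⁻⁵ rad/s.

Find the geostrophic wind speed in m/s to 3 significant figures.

Coriolis parameter at 80°S:
f = 2Ω sin φ = 2 × 7.29×10⁻⁵ × sin 80° = 1.44×10⁻⁴ s⁻¹
In the Southern Hemisphere f is negative: f = −1.44×10⁻⁴ s⁻¹.
Component geostrophic relations (x east, y north):
u_g = −(1/(fρ)) ∂P/∂y,  v_g = (1/(fρ)) ∂P/∂x
u_g = −(−2.5×10⁻³)/(−1.44×10⁻⁴ × 1.10) = −15.8 m/s;  v_g = (−1.1×10⁻³)/(−1.44×10⁻⁴ × 1.10) = 6.96 m/s
|V_g| = √(u_g² + v_g²) = 17.3 m/s

17.3 m/s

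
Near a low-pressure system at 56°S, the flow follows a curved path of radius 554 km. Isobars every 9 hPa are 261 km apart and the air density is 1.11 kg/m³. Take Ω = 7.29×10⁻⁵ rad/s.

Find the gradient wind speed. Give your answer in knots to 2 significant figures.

39 knots

Coriolis parameter at 56°S:
f = 2Ω sin φ = 2 × 7.29×10⁻⁵ × sin 56° = 1.21×10⁻⁴ s⁻¹
Pressure gradient: |∂P/∂n| = 900 Pa / 261000 m = 3.45×10⁻³ Pa/m
Geostrophic speed: V_g = |∂P/∂n|/(fρ) = 3.45×10⁻³/(1.21×10⁻⁴ × 1.11) = 25.7 m/s
Around a low, centrifugal force acts outward with Coriolis, so pressure-gradient force balances both:
(1/ρ)|∂P/∂n| = fV + V²/R  →  V² + fR·V − fR·V_g = 0
With fR = 1.21×10⁻⁴ × 554×10³ m = 67.0 m/s:
V = [−fR + √((fR)² + 4 fR V_g)]/2 = [−67.0 + √(67.0² + 4×67.0×25.7)]/2 = 19.8 m/s
Subgeostrophic (V < V_g = 25.7 m/s), as expected around a low.
Converting: 19.8 m/s × 1.944 = 39 knots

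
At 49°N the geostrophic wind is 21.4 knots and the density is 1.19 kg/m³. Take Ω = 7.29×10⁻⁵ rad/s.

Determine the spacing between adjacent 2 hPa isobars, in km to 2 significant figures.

140 km

Coriolis parameter at 49°N:
f = 2Ω sin φ = 2 × 7.29×10⁻⁵ × sin 49° = 1.10×10⁻⁴ s⁻¹
Wind speed in SI: 21.4 knots = 11.0 m/s
Geostrophic balance rearranged: |∂P/∂n| = f ρ V_g
|∂P/∂n| = 1.10×10⁻⁴ × 1.19 × 11.0 = 1.44×10⁻³ Pa/m
Isobar spacing: Δn = ΔP/|∂P/∂n| = 200 Pa / 1.44×10⁻³ Pa/m = 138737 m ≈ 140 km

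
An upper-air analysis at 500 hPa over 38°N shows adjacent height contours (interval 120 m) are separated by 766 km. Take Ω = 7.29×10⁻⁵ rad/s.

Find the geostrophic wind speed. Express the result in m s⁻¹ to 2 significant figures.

17 m s⁻¹

Coriolis parameter at 38°N:
f = 2Ω sin φ = 2 × 7.29×10⁻⁵ × sin 38° = 8.98×10⁻⁵ s⁻¹
Height gradient: |∂Z/∂n| = 120 m / 766000 m = 1.57×10⁻⁴
On a pressure surface, geostrophic balance gives V_g = (g/f)|∂Z/∂n|:
V_g = 9.81 × 1.57×10⁻⁴ / 8.98×10⁻⁵ = 17.1 m/s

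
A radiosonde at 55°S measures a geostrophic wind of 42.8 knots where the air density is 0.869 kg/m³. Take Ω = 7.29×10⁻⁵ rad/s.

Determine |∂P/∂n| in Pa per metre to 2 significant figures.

2.3×10⁻³ Pa/m

Coriolis parameter at 55°S:
f = 2Ω sin φ = 2 × 7.29×10⁻⁵ × sin 55° = 1.19×10⁻⁴ s⁻¹
Wind speed in SI: 42.8 knots = 22.0 m/s
Geostrophic balance rearranged: |∂P/∂n| = f ρ V_g
|∂P/∂n| = 1.19×10⁻⁴ × 0.869 × 22.0 = 2.29×10⁻³ Pa/m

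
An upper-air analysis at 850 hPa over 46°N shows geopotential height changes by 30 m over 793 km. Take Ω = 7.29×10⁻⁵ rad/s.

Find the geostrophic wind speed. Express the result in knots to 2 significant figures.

Coriolis parameter at 46°N:
f = 2Ω sin φ = 2 × 7.29×10⁻⁵ × sin 46° = 1.05×10⁻⁴ s⁻¹
Height gradient: |∂Z/∂n| = 30 m / 793000 m = 3.78×10⁻⁵
On a pressure surface, geostrophic balance gives V_g = (g/f)|∂Z/∂n|:
V_g = 9.81 × 3.78×10⁻⁵ / 1.05×10⁻⁴ = 3.54 m/s
Converting: 3.54 m/s × 1.944 = 6.9 knots

6.9 knots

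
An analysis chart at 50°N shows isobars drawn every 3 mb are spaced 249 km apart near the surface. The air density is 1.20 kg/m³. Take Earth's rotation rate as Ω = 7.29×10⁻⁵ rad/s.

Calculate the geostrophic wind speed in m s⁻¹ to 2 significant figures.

9.0 m s⁻¹

Coriolis parameter at 50°N:
f = 2Ω sin φ = 2 × 7.29×10⁻⁵ × sin 50° = 1.12×10⁻⁴ s⁻¹
Pressure gradient: |∂P/∂n| = 300 Pa / 249000 m = 1.20×10⁻³ Pa/m
Geostrophic balance (pressure-gradient force = Coriolis force):
V_g = (1/(fρ)) |∂P/∂n| = 1.20×10⁻³ / (1.12×10⁻⁴ × 1.20) = 8.99 m/s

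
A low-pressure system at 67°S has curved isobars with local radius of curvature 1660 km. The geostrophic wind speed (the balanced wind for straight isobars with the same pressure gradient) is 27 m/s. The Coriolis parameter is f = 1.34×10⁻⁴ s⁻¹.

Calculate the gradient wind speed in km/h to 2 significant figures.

Around a low, centrifugal force acts outward with Coriolis, so pressure-gradient force balances both:
(1/ρ)|∂P/∂n| = fV + V²/R  →  V² + fR·V − fR·V_g = 0
With fR = 1.34×10⁻⁴ × 1660×10³ m = 222 m/s:
V = [−fR + √((fR)² + 4 fR V_g)]/2 = [−222 + √(222² + 4×222×27)]/2 = 24.3 m/s
Subgeostrophic (V < V_g = 27 m/s), as expected around a low.
Converting: 24.3 m/s × 3.6 = 88 km/h

88 km/h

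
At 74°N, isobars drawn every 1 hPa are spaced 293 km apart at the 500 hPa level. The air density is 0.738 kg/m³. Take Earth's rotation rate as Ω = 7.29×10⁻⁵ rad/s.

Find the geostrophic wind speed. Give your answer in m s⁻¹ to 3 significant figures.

3.30 m s⁻¹

Coriolis parameter at 74°N:
f = 2Ω sin φ = 2 × 7.29×10⁻⁵ × sin 74° = 1.40×10⁻⁴ s⁻¹
Pressure gradient: |∂P/∂n| = 100 Pa / 293000 m = 3.41×10⁻⁴ Pa/m
Geostrophic balance (pressure-gradient force = Coriolis force):
V_g = (1/(fρ)) |∂P/∂n| = 3.41×10⁻⁴ / (1.40×10⁻⁴ × 0.738) = 3.30 m/s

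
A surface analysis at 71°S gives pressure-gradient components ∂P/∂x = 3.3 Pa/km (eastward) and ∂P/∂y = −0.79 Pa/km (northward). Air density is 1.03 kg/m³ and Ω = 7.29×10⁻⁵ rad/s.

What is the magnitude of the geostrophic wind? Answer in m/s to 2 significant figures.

Coriolis parameter at 71°S:
f = 2Ω sin φ = 2 × 7.29×10⁻⁵ × sin 71° = 1.38×10⁻⁴ s⁻¹
In the Southern Hemisphere f is negative: f = −1.38×10⁻⁴ s⁻¹.
Component geostrophic relations (x east, y north):
u_g = −(1/(fρ)) ∂P/∂y,  v_g = (1/(fρ)) ∂P/∂x
u_g = −(−0.79×10⁻³)/(−1.38×10⁻⁴ × 1.03) = −5.56 m/s;  v_g = (3.3×10⁻³)/(−1.38×10⁻⁴ × 1.03) = −23.2 m/s
|V_g| = √(u_g² + v_g²) = 23.9 m/s

24 m/s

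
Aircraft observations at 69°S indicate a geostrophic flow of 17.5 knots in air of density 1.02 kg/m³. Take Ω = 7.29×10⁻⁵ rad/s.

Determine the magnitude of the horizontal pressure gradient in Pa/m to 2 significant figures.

Coriolis parameter at 69°S:
f = 2Ω sin φ = 2 × 7.29×10⁻⁵ × sin 69° = 1.36×10⁻⁴ s⁻¹
Wind speed in SI: 17.5 knots = 9.00 m/s
Geostrophic balance rearranged: |∂P/∂n| = f ρ V_g
|∂P/∂n| = 1.36×10⁻⁴ × 1.02 × 9.00 = 1.25×10⁻³ Pa/m

1.2×10⁻³ Pa/m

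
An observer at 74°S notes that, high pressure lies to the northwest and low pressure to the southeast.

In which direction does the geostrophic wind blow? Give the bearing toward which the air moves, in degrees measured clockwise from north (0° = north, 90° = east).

045°

The pressure-gradient force points toward the southeast (bearing 135°).
Geostrophic balance: in the Southern Hemisphere the Coriolis force deflects motion to the left, so the geostrophic wind blows 90° to the left of the pressure-gradient force (low pressure on the right).
Rotating 135° by 90° counterclockwise gives 045° — the wind blows toward the northeast.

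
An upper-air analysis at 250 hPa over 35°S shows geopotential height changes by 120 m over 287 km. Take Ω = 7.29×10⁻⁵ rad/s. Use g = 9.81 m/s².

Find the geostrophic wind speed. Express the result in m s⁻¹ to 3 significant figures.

Coriolis parameter at 35°S:
f = 2Ω sin φ = 2 × 7.29×10⁻⁵ × sin 35° = 8.36×10⁻⁵ s⁻¹
Height gradient: |∂Z/∂n| = 120 m / 287000 m = 4.18×10⁻⁴
On a pressure surface, geostrophic balance gives V_g = (g/f)|∂Z/∂n|:
V_g = 9.81 × 4.18×10⁻⁴ / 8.36×10⁻⁵ = 49.0 m/s

49.0 m s⁻¹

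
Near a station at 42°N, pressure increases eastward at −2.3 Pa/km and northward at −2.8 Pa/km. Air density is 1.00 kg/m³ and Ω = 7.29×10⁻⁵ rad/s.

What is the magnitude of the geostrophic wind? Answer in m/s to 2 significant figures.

Coriolis parameter at 42°N:
f = 2Ω sin φ = 2 × 7.29×10⁻⁵ × sin 42° = 9.76×10⁻⁵ s⁻¹
Component geostrophic relations (x east, y north):
u_g = −(1/(fρ)) ∂P/∂y,  v_g = (1/(fρ)) ∂P/∂x
u_g = −(−2.8×10⁻³)/(9.76×10⁻⁵ × 1.00) = 28.7 m/s;  v_g = (−2.3×10⁻³)/(9.76×10⁻⁵ × 1.00) = −23.6 m/s
|V_g| = √(u_g² + v_g²) = 37.1 m/s

37 m/s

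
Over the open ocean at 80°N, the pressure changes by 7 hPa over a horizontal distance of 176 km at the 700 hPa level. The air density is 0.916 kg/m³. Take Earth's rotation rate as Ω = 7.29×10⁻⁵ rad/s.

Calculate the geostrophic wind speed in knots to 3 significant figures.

58.8 knots

Coriolis parameter at 80°N:
f = 2Ω sin φ = 2 × 7.29×10⁻⁵ × sin 80° = 1.44×10⁻⁴ s⁻¹
Pressure gradient: |∂P/∂n| = 700 Pa / 176000 m = 3.98×10⁻³ Pa/m
Geostrophic balance (pressure-gradient force = Coriolis force):
V_g = (1/(fρ)) |∂P/∂n| = 3.98×10⁻³ / (1.44×10⁻⁴ × 0.916) = 30.2 m/s
Converting: 30.2 m/s × 1.944 = 58.8 knots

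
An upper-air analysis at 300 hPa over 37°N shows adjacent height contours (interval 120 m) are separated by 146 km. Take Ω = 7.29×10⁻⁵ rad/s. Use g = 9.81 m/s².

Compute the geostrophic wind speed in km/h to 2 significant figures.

Coriolis parameter at 37°N:
f = 2Ω sin φ = 2 × 7.29×10⁻⁵ × sin 37° = 8.77×10⁻⁵ s⁻¹
Height gradient: |∂Z/∂n| = 120 m / 146000 m = 8.22×10⁻⁴
On a pressure surface, geostrophic balance gives V_g = (g/f)|∂Z/∂n|:
V_g = 9.81 × 8.22×10⁻⁴ / 8.77×10⁻⁵ = 91.9 m/s
Converting: 91.9 m/s × 3.6 = 330 km/h

330 km/h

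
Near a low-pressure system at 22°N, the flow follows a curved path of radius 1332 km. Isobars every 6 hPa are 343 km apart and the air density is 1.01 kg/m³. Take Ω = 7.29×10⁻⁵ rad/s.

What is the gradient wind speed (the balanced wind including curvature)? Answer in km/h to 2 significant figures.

Coriolis parameter at 22°N:
f = 2Ω sin φ = 2 × 7.29×10⁻⁵ × sin 22° = 5.46×10⁻⁵ s⁻¹
Pressure gradient: |∂P/∂n| = 600 Pa / 343000 m = 1.75×10⁻³ Pa/m
Geostrophic speed: V_g = |∂P/∂n|/(fρ) = 1.75×10⁻³/(5.46×10⁻⁵ × 1.01) = 31.7 m/s
Around a low, centrifugal force acts outward with Coriolis, so pressure-gradient force balances both:
(1/ρ)|∂P/∂n| = fV + V²/R  →  V² + fR·V − fR·V_g = 0
With fR = 5.46×10⁻⁵ × 1332×10³ m = 72.8 m/s:
V = [−fR + √((fR)² + 4 fR V_g)]/2 = [−72.8 + √(72.8² + 4×72.8×31.7)]/2 = 23.9 m/s
Subgeostrophic (V < V_g = 31.7 m/s), as expected around a low.
Converting: 23.9 m/s × 3.6 = 86 km/h

86 km/h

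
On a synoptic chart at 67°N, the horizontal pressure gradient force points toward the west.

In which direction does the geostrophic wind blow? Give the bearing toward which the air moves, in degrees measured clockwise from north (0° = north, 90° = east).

000°

The pressure-gradient force points toward the west (bearing 270°).
Geostrophic balance: in the Northern Hemisphere the Coriolis force deflects motion to the right, so the geostrophic wind blows 90° to the right of the pressure-gradient force (low pressure on the left).
Rotating 270° by 90° clockwise gives 000° — the wind blows toward the north.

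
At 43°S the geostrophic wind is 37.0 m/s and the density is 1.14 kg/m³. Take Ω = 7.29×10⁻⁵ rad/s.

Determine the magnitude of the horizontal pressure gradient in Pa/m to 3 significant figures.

Coriolis parameter at 43°S:
f = 2Ω sin φ = 2 × 7.29×10⁻⁵ × sin 43° = 9.94×10⁻⁵ s⁻¹
Geostrophic balance rearranged: |∂P/∂n| = f ρ V_g
|∂P/∂n| = 9.94×10⁻⁵ × 1.14 × 37.0 = 4.19×10⁻³ Pa/m

4.19×10⁻³ Pa/m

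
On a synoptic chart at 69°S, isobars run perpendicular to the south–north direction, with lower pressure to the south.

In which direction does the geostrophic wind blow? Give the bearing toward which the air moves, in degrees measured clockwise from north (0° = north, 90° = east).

The pressure-gradient force points toward the south (bearing 180°).
Geostrophic balance: in the Southern Hemisphere the Coriolis force deflects motion to the left, so the geostrophic wind blows 90° to the left of the pressure-gradient force (low pressure on the right).
Rotating 180° by 90° counterclockwise gives 090° — the wind blows toward the east.

090°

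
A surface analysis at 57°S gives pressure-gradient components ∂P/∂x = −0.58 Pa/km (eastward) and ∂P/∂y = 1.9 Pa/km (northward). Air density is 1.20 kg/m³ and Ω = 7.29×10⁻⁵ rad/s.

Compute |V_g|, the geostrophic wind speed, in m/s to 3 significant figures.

Coriolis parameter at 57°S:
f = 2Ω sin φ = 2 × 7.29×10⁻⁵ × sin 57° = 1.22×10⁻⁴ s⁻¹
In the Southern Hemisphere f is negative: f = −1.22×10⁻⁴ s⁻¹.
Component geostrophic relations (x east, y north):
u_g = −(1/(fρ)) ∂P/∂y,  v_g = (1/(fρ)) ∂P/∂x
u_g = −(1.9×10⁻³)/(−1.22×10⁻⁴ × 1.20) = 12.9 m/s;  v_g = (−0.58×10⁻³)/(−1.22×10⁻⁴ × 1.20) = 3.95 m/s
|V_g| = √(u_g² + v_g²) = 13.5 m/s

13.5 m/s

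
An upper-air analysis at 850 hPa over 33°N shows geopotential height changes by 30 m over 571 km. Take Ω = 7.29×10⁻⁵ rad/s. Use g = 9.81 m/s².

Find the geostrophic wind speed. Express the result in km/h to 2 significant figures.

23 km/h

Coriolis parameter at 33°N:
f = 2Ω sin φ = 2 × 7.29×10⁻⁵ × sin 33° = 7.94×10⁻⁵ s⁻¹
Height gradient: |∂Z/∂n| = 30 m / 571000 m = 5.25×10⁻⁵
On a pressure surface, geostrophic balance gives V_g = (g/f)|∂Z/∂n|:
V_g = 9.81 × 5.25×10⁻⁵ / 7.94×10⁻⁵ = 6.49 m/s
Converting: 6.49 m/s × 3.6 = 23 km/h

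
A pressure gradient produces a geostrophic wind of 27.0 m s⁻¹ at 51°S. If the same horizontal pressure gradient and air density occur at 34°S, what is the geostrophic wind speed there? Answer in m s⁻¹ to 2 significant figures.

38 m s⁻¹

With the same pressure gradient and density, V_g ∝ 1/f ∝ 1/sin φ.
V₂ = V₁ · sin φ₁ / sin φ₂ = 27.0 × sin 51° / sin 34°
V₂ = 27.0 × 0.7771/0.5592 = 38 m s⁻¹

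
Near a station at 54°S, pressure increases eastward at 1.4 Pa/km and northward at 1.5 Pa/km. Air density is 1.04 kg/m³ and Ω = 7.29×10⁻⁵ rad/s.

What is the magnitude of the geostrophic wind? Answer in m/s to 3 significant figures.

16.7 m/s

Coriolis parameter at 54°S:
f = 2Ω sin φ = 2 × 7.29×10⁻⁵ × sin 54° = 1.18×10⁻⁴ s⁻¹
In the Southern Hemisphere f is negative: f = −1.18×10⁻⁴ s⁻¹.
Component geostrophic relations (x east, y north):
u_g = −(1/(fρ)) ∂P/∂y,  v_g = (1/(fρ)) ∂P/∂x
u_g = −(1.5×10⁻³)/(−1.18×10⁻⁴ × 1.04) = 12.2 m/s;  v_g = (1.4×10⁻³)/(−1.18×10⁻⁴ × 1.04) = −11.4 m/s
|V_g| = √(u_g² + v_g²) = 16.7 m/s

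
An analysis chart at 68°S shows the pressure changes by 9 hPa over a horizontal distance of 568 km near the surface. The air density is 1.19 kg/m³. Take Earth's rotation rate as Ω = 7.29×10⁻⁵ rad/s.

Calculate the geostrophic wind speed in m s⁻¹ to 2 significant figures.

9.8 m s⁻¹

Coriolis parameter at 68°S:
f = 2Ω sin φ = 2 × 7.29×10⁻⁵ × sin 68° = 1.35×10⁻⁴ s⁻¹
Pressure gradient: |∂P/∂n| = 900 Pa / 568000 m = 1.58×10⁻³ Pa/m
Geostrophic balance (pressure-gradient force = Coriolis force):
V_g = (1/(fρ)) |∂P/∂n| = 1.58×10⁻³ / (1.35×10⁻⁴ × 1.19) = 9.85 m/s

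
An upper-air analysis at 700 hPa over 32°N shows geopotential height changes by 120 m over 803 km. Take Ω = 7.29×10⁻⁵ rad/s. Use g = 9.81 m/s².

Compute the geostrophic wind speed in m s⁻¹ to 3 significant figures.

19.0 m s⁻¹

Coriolis parameter at 32°N:
f = 2Ω sin φ = 2 × 7.29×10⁻⁵ × sin 32° = 7.73×10⁻⁵ s⁻¹
Height gradient: |∂Z/∂n| = 120 m / 803000 m = 1.49×10⁻⁴
On a pressure surface, geostrophic balance gives V_g = (g/f)|∂Z/∂n|:
V_g = 9.81 × 1.49×10⁻⁴ / 7.73×10⁻⁵ = 19.0 m/s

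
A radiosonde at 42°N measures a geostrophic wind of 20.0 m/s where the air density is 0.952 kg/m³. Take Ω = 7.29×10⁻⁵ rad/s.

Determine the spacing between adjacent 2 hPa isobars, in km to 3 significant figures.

108 km

Coriolis parameter at 42°N:
f = 2Ω sin φ = 2 × 7.29×10⁻⁵ × sin 42° = 9.76×10⁻⁵ s⁻¹
Geostrophic balance rearranged: |∂P/∂n| = f ρ V_g
|∂P/∂n| = 9.76×10⁻⁵ × 0.952 × 20.0 = 1.86×10⁻³ Pa/m
Isobar spacing: Δn = ΔP/|∂P/∂n| = 200 Pa / 1.86×10⁻³ Pa/m = 107670 m ≈ 108 km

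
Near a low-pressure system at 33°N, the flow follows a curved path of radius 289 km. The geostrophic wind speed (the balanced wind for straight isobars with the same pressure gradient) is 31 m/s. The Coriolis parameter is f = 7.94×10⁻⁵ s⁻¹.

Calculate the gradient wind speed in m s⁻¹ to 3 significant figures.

Around a low, centrifugal force acts outward with Coriolis, so pressure-gradient force balances both:
(1/ρ)|∂P/∂n| = fV + V²/R  →  V² + fR·V − fR·V_g = 0
With fR = 7.94×10⁻⁵ × 289×10³ m = 22.9 m/s:
V = [−fR + √((fR)² + 4 fR V_g)]/2 = [−22.9 + √(22.9² + 4×22.9×31)]/2 = 17.6 m/s
Subgeostrophic (V < V_g = 31 m/s), as expected around a low.

17.6 m s⁻¹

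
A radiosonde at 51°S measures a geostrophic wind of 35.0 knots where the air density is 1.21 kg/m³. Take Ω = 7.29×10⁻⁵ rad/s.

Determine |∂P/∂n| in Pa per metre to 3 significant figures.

2.47×10⁻³ Pa/m

Coriolis parameter at 51°S:
f = 2Ω sin φ = 2 × 7.29×10⁻⁵ × sin 51° = 1.13×10⁻⁴ s⁻¹
Wind speed in SI: 35.0 knots = 18.0 m/s
Geostrophic balance rearranged: |∂P/∂n| = f ρ V_g
|∂P/∂n| = 1.13×10⁻⁴ × 1.21 × 18.0 = 2.47×10⁻³ Pa/m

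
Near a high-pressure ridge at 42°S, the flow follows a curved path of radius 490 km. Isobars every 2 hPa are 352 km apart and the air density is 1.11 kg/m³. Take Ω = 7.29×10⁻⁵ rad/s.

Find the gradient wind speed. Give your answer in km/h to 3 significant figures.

21.6 km/h

Coriolis parameter at 42°S:
f = 2Ω sin φ = 2 × 7.29×10⁻⁵ × sin 42° = 9.76×10⁻⁵ s⁻¹
Pressure gradient: |∂P/∂n| = 200 Pa / 352000 m = 5.68×10⁻⁴ Pa/m
Geostrophic speed: V_g = |∂P/∂n|/(fρ) = 5.68×10⁻⁴/(9.76×10⁻⁵ × 1.11) = 5.25 m/s
Around a high, pressure-gradient force acts outward with centrifugal, so Coriolis balances both:
fV = (1/ρ)|∂P/∂n| + V²/R  →  V² − fR·V + fR·V_g = 0
With fR = 9.76×10⁻⁵ × 490×10³ m = 47.8 m/s:
V = [fR − √((fR)² − 4 fR V_g)]/2 = [47.8 − √(47.8² − 4×47.8×5.25)]/2 = 6 m/s
Supergeostrophic (V > V_g = 5.25 m/s), as expected around a high.
Converting: 6 m/s × 3.6 = 21.6 km/h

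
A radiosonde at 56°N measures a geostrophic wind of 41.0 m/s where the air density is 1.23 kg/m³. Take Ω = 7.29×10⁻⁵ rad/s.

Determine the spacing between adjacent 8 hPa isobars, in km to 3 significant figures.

Coriolis parameter at 56°N:
f = 2Ω sin φ = 2 × 7.29×10⁻⁵ × sin 56° = 1.21×10⁻⁴ s⁻¹
Geostrophic balance rearranged: |∂P/∂n| = f ρ V_g
|∂P/∂n| = 1.21×10⁻⁴ × 1.23 × 41.0 = 6.10×10⁻³ Pa/m
Isobar spacing: Δn = ΔP/|∂P/∂n| = 800 Pa / 6.10×10⁻³ Pa/m = 131241 m ≈ 131 km

131 km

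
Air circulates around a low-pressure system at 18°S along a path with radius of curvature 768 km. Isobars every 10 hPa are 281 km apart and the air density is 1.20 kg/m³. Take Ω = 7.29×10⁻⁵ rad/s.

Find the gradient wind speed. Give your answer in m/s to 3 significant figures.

33.5 m/s

Coriolis parameter at 18°S:
f = 2Ω sin φ = 2 × 7.29×10⁻⁵ × sin 18° = 4.51×10⁻⁵ s⁻¹
Pressure gradient: |∂P/∂n| = 1000 Pa / 281000 m = 3.56×10⁻³ Pa/m
Geostrophic speed: V_g = |∂P/∂n|/(fρ) = 3.56×10⁻³/(4.51×10⁻⁵ × 1.20) = 65.8 m/s
Around a low, centrifugal force acts outward with Coriolis, so pressure-gradient force balances both:
(1/ρ)|∂P/∂n| = fV + V²/R  →  V² + fR·V − fR·V_g = 0
With fR = 4.51×10⁻⁵ × 768×10³ m = 34.6 m/s:
V = [−fR + √((fR)² + 4 fR V_g)]/2 = [−34.6 + √(34.6² + 4×34.6×65.8)]/2 = 33.5 m/s
Subgeostrophic (V < V_g = 65.8 m/s), as expected around a low.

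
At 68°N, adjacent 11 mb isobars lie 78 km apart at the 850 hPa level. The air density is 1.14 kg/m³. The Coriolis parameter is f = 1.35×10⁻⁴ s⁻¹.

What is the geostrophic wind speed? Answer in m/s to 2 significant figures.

92 m/s

Pressure gradient: |∂P/∂n| = 1100 Pa / 78000 m = 1.41×10⁻² Pa/m
Geostrophic balance (pressure-gradient force = Coriolis force):
V_g = (1/(fρ)) |∂P/∂n| = 1.41×10⁻² / (1.35×10⁻⁴ × 1.14) = 91.6 m/s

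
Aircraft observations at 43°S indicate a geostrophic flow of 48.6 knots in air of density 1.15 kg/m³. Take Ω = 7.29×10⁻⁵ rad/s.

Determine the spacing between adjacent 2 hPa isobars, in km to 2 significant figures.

Coriolis parameter at 43°S:
f = 2Ω sin φ = 2 × 7.29×10⁻⁵ × sin 43° = 9.94×10⁻⁵ s⁻¹
Wind speed in SI: 48.6 knots = 25.0 m/s
Geostrophic balance rearranged: |∂P/∂n| = f ρ V_g
|∂P/∂n| = 9.94×10⁻⁵ × 1.15 × 25.0 = 2.86×10⁻³ Pa/m
Isobar spacing: Δn = ΔP/|∂P/∂n| = 200 Pa / 2.86×10⁻³ Pa/m = 69955 m ≈ 70 km

70 km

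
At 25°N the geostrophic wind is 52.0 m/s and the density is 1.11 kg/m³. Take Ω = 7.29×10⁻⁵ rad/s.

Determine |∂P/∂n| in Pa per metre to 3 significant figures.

3.56×10⁻³ Pa/m

Coriolis parameter at 25°N:
f = 2Ω sin φ = 2 × 7.29×10⁻⁵ × sin 25° = 6.16×10⁻⁵ s⁻¹
Geostrophic balance rearranged: |∂P/∂n| = f ρ V_g
|∂P/∂n| = 6.16×10⁻⁵ × 1.11 × 52.0 = 3.56×10⁻³ Pa/m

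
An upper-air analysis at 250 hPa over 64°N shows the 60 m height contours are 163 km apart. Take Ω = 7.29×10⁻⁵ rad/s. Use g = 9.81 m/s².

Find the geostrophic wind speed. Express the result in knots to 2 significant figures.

54 knots

Coriolis parameter at 64°N:
f = 2Ω sin φ = 2 × 7.29×10⁻⁵ × sin 64° = 1.31×10⁻⁴ s⁻¹
Height gradient: |∂Z/∂n| = 60 m / 163000 m = 3.68×10⁻⁴
On a pressure surface, geostrophic balance gives V_g = (g/f)|∂Z/∂n|:
V_g = 9.81 × 3.68×10⁻⁴ / 1.31×10⁻⁴ = 27.6 m/s
Converting: 27.6 m/s × 1.944 = 54 knots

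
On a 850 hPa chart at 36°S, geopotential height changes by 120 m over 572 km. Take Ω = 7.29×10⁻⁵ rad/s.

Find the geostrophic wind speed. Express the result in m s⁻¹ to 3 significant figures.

Coriolis parameter at 36°S:
f = 2Ω sin φ = 2 × 7.29×10⁻⁵ × sin 36° = 8.57×10⁻⁵ s⁻¹
Height gradient: |∂Z/∂n| = 120 m / 572000 m = 2.10×10⁻⁴
On a pressure surface, geostrophic balance gives V_g = (g/f)|∂Z/∂n|:
V_g = 9.81 × 2.10×10⁻⁴ / 8.57×10⁻⁵ = 24.0 m/s

24.0 m s⁻¹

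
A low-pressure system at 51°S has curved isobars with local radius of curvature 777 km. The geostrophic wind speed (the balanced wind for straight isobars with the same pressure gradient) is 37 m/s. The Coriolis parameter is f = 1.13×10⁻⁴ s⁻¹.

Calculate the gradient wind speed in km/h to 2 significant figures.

Around a low, centrifugal force acts outward with Coriolis, so pressure-gradient force balances both:
(1/ρ)|∂P/∂n| = fV + V²/R  →  V² + fR·V − fR·V_g = 0
With fR = 1.13×10⁻⁴ × 777×10³ m = 87.8 m/s:
V = [−fR + √((fR)² + 4 fR V_g)]/2 = [−87.8 + √(87.8² + 4×87.8×37)]/2 = 28 m/s
Subgeostrophic (V < V_g = 37 m/s), as expected around a low.
Converting: 28 m/s × 3.6 = 100 km/h

100 km/h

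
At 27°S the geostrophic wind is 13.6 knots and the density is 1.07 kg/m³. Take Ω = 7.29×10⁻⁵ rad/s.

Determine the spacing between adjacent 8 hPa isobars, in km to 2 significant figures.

Coriolis parameter at 27°S:
f = 2Ω sin φ = 2 × 7.29×10⁻⁵ × sin 27° = 6.62×10⁻⁵ s⁻¹
Wind speed in SI: 13.6 knots = 7.00 m/s
Geostrophic balance rearranged: |∂P/∂n| = f ρ V_g
|∂P/∂n| = 6.62×10⁻⁵ × 1.07 × 7.00 = 4.96×10⁻⁴ Pa/m
Isobar spacing: Δn = ΔP/|∂P/∂n| = 800 Pa / 4.96×10⁻⁴ Pa/m = 1614451 m ≈ 1600 km

1600 km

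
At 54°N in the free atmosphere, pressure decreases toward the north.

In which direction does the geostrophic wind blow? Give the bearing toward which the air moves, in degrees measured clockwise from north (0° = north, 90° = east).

The pressure-gradient force points toward the north (bearing 000°).
Geostrophic balance: in the Northern Hemisphere the Coriolis force deflects motion to the right, so the geostrophic wind blows 90° to the right of the pressure-gradient force (low pressure on the left).
Rotating 000° by 90° clockwise gives 090° — the wind blows toward the east.

090°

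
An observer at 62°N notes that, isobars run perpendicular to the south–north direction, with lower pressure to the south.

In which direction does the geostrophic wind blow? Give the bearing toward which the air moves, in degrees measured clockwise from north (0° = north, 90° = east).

The pressure-gradient force points toward the south (bearing 180°).
Geostrophic balance: in the Northern Hemisphere the Coriolis force deflects motion to the right, so the geostrophic wind blows 90° to the right of the pressure-gradient force (low pressure on the left).
Rotating 180° by 90° clockwise gives 270° — the wind blows toward the west.

270°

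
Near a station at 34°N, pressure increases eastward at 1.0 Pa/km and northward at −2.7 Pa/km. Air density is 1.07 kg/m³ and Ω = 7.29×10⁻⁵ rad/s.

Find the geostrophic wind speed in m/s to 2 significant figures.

Coriolis parameter at 34°N:
f = 2Ω sin φ = 2 × 7.29×10⁻⁵ × sin 34° = 8.15×10⁻⁵ s⁻¹
Component geostrophic relations (x east, y north):
u_g = −(1/(fρ)) ∂P/∂y,  v_g = (1/(fρ)) ∂P/∂x
u_g = −(−2.7×10⁻³)/(8.15×10⁻⁵ × 1.07) = 31.0 m/s;  v_g = (1.0×10⁻³)/(8.15×10⁻⁵ × 1.07) = 11.5 m/s
|V_g| = √(u_g² + v_g²) = 33.0 m/s

33 m/s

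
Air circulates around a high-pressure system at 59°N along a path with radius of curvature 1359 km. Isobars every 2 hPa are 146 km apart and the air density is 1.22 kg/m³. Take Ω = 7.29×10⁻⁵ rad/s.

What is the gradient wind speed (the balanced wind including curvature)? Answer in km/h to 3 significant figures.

Coriolis parameter at 59°N:
f = 2Ω sin φ = 2 × 7.29×10⁻⁵ × sin 59° = 1.25×10⁻⁴ s⁻¹
Pressure gradient: |∂P/∂n| = 200 Pa / 146000 m = 1.37×10⁻³ Pa/m
Geostrophic speed: V_g = |∂P/∂n|/(fρ) = 1.37×10⁻³/(1.25×10⁻⁴ × 1.22) = 8.98 m/s
Around a high, pressure-gradient force acts outward with centrifugal, so Coriolis balances both:
fV = (1/ρ)|∂P/∂n| + V²/R  →  V² − fR·V + fR·V_g = 0
With fR = 1.25×10⁻⁴ × 1359×10³ m = 170 m/s:
V = [fR − √((fR)² − 4 fR V_g)]/2 = [170 − √(170² − 4×170×8.98)]/2 = 9.52 m/s
Supergeostrophic (V > V_g = 8.98 m/s), as expected around a high.
Converting: 9.52 m/s × 3.6 = 34.3 km/h

34.3 km/h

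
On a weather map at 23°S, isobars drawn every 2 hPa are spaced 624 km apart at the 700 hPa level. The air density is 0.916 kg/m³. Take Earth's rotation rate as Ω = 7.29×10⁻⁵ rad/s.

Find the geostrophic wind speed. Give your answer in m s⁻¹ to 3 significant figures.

6.14 m s⁻¹

Coriolis parameter at 23°S:
f = 2Ω sin φ = 2 × 7.29×10⁻⁵ × sin 23° = 5.70×10⁻⁵ s⁻¹
Pressure gradient: |∂P/∂n| = 200 Pa / 624000 m = 3.21×10⁻⁴ Pa/m
Geostrophic balance (pressure-gradient force = Coriolis force):
V_g = (1/(fρ)) |∂P/∂n| = 3.21×10⁻⁴ / (5.70×10⁻⁵ × 0.916) = 6.14 m/s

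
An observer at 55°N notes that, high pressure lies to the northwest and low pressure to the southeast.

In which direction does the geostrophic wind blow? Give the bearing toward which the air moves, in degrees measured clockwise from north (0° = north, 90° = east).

225°

The pressure-gradient force points toward the southeast (bearing 135°).
Geostrophic balance: in the Northern Hemisphere the Coriolis force deflects motion to the right, so the geostrophic wind blows 90° to the right of the pressure-gradient force (low pressure on the left).
Rotating 135° by 90° clockwise gives 225° — the wind blows toward the southwest.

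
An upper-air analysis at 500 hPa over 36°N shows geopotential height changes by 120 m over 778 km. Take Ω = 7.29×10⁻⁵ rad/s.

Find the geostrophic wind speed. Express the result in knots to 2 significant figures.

34 knots

Coriolis parameter at 36°N:
f = 2Ω sin φ = 2 × 7.29×10⁻⁵ × sin 36° = 8.57×10⁻⁵ s⁻¹
Height gradient: |∂Z/∂n| = 120 m / 778000 m = 1.54×10⁻⁴
On a pressure surface, geostrophic balance gives V_g = (g/f)|∂Z/∂n|:
V_g = 9.81 × 1.54×10⁻⁴ / 8.57×10⁻⁵ = 17.7 m/s
Converting: 17.7 m/s × 1.944 = 34 knots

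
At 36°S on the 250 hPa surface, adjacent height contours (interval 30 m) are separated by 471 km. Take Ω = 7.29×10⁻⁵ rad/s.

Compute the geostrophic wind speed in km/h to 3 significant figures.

Coriolis parameter at 36°S:
f = 2Ω sin φ = 2 × 7.29×10⁻⁵ × sin 36° = 8.57×10⁻⁵ s⁻¹
Height gradient: |∂Z/∂n| = 30 m / 471000 m = 6.37×10⁻⁵
On a pressure surface, geostrophic balance gives V_g = (g/f)|∂Z/∂n|:
V_g = 9.81 × 6.37×10⁻⁵ / 8.57×10⁻⁵ = 7.29 m/s
Converting: 7.29 m/s × 3.6 = 26.2 km/h

26.2 km/h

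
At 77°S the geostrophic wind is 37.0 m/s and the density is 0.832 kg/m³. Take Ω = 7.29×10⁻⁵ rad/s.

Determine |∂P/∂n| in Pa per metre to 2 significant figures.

Coriolis parameter at 77°S:
f = 2Ω sin φ = 2 × 7.29×10⁻⁵ × sin 77° = 1.42×10⁻⁴ s⁻¹
Geostrophic balance rearranged: |∂P/∂n| = f ρ V_g
|∂P/∂n| = 1.42×10⁻⁴ × 0.832 × 37.0 = 4.37×10⁻³ Pa/m

4.4×10⁻³ Pa/m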